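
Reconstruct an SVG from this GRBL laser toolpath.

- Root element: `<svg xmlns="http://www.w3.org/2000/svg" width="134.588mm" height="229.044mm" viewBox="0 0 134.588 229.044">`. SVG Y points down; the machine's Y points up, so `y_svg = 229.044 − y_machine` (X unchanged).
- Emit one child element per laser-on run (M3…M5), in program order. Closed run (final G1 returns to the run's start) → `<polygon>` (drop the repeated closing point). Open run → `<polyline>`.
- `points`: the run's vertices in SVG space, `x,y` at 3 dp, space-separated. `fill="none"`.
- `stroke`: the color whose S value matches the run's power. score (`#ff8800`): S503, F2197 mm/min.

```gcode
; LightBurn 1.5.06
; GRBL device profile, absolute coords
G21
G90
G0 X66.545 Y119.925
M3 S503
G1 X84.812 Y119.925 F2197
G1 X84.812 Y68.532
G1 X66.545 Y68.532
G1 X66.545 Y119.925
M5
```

y_svg = 229.044 − y_m. Every run uses S503, so all elements get stroke `#ff8800` (score).

[1] closed run; points: 66.545,109.119 84.812,109.119 84.812,160.512 66.545,160.512

<svg xmlns="http://www.w3.org/2000/svg" width="134.588mm" height="229.044mm" viewBox="0 0 134.588 229.044">
  <polygon points="66.545,109.119 84.812,109.119 84.812,160.512 66.545,160.512" fill="none" stroke="#ff8800"/>
</svg>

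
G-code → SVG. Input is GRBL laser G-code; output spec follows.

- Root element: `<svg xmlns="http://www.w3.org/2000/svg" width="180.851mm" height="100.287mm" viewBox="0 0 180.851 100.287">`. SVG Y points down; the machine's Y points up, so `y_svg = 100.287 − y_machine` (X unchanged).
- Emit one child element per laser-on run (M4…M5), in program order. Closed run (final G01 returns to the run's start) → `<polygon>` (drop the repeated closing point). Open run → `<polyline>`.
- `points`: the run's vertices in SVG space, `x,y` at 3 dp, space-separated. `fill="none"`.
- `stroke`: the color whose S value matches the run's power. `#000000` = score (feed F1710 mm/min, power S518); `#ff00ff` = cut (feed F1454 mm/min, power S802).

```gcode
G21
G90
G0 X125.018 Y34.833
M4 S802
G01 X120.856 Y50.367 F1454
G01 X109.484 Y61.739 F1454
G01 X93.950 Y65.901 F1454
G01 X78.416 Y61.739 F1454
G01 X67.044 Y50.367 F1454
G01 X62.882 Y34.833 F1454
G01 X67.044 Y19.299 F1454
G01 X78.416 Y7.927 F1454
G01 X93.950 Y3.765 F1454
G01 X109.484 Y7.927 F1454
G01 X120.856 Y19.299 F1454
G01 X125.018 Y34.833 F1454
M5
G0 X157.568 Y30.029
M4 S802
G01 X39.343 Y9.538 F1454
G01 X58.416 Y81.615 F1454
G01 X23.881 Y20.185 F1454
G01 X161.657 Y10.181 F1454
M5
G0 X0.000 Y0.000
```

Each laser-on run becomes one SVG element. Flip Y back into SVG space with y_svg = 100.287 − y_machine. Every run uses S802, so all elements get stroke `#ff00ff` (cut).

Run 1: The run returns to its start, so emit a `<polygon>` with points (Y-flipped): 125.018,65.454 120.856,49.920 109.484,38.548 93.950,34.386 78.416,38.548 67.044,49.920 62.882,65.454 67.044,80.988 78.416,92.360 93.950,96.522 109.484,92.360 120.856,80.988.

Run 2: The run is open, so emit a `<polyline>` with points (Y-flipped): 157.568,70.258 39.343,90.749 58.416,18.672 23.881,80.102 161.657,90.106.

<svg xmlns="http://www.w3.org/2000/svg" width="180.851mm" height="100.287mm" viewBox="0 0 180.851 100.287">
  <polygon points="125.018,65.454 120.856,49.920 109.484,38.548 93.950,34.386 78.416,38.548 67.044,49.920 62.882,65.454 67.044,80.988 78.416,92.360 93.950,96.522 109.484,92.360 120.856,80.988" fill="none" stroke="#ff00ff"/>
  <polyline points="157.568,70.258 39.343,90.749 58.416,18.672 23.881,80.102 161.657,90.106" fill="none" stroke="#ff00ff"/>
</svg>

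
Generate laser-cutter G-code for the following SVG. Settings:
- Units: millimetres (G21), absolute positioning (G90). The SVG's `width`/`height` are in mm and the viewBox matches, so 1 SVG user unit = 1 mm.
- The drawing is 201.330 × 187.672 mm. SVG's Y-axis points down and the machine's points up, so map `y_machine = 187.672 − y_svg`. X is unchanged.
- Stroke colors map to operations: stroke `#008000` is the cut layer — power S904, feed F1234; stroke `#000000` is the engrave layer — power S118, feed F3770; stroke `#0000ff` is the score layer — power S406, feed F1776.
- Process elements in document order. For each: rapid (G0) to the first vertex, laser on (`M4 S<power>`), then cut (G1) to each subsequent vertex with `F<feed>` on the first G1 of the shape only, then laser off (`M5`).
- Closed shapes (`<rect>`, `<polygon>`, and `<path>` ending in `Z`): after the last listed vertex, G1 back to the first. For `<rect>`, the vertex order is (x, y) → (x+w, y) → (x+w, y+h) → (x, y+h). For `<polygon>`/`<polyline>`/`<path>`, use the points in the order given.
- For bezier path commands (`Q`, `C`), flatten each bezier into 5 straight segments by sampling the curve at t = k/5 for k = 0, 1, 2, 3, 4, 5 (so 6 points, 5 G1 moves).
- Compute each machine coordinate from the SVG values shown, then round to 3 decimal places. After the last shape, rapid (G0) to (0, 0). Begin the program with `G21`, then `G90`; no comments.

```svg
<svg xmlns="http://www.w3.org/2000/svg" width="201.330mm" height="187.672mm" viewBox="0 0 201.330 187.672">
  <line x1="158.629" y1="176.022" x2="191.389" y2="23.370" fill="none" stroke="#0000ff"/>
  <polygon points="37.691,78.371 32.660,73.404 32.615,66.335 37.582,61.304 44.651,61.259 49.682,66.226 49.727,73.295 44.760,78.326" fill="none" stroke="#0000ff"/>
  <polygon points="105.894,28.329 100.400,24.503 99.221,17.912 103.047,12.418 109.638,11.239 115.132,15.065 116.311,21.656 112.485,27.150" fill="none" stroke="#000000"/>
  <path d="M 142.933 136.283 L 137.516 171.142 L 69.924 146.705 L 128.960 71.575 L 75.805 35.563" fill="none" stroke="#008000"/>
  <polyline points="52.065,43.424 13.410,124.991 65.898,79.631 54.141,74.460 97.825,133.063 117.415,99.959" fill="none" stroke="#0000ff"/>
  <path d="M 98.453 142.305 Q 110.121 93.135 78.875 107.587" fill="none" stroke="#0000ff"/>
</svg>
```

G21
G90
G0 X158.629 Y11.650
M4 S406
G1 X191.389 Y164.302 F1776
M5
G0 X37.691 Y109.301
M4 S406
G1 X32.660 Y114.268 F1776
G1 X32.615 Y121.337
G1 X37.582 Y126.368
G1 X44.651 Y126.413
G1 X49.682 Y121.446
G1 X49.727 Y114.377
G1 X44.760 Y109.346
G1 X37.691 Y109.301
M5
G0 X105.894 Y159.343
M4 S118
G1 X100.400 Y163.169 F3770
G1 X99.221 Y169.760
G1 X103.047 Y175.254
G1 X109.638 Y176.433
G1 X115.132 Y172.607
G1 X116.311 Y166.016
G1 X112.485 Y160.522
G1 X105.894 Y159.343
M5
G0 X142.933 Y51.389
M4 S904
G1 X137.516 Y16.530 F1234
G1 X69.924 Y40.967
G1 X128.960 Y116.097
G1 X75.805 Y152.109
M5
G0 X52.065 Y144.248
M4 S406
G1 X13.410 Y62.681 F1776
G1 X65.898 Y108.041
G1 X54.141 Y113.212
G1 X97.825 Y54.609
G1 X117.415 Y87.713
M5
G0 X98.453 Y45.367
M4 S406
G1 X101.404 Y62.490 F1776
G1 X100.921 Y74.523
G1 X97.006 Y81.467
G1 X89.657 Y83.321
G1 X78.875 Y80.085
M5
G0 X0.000 Y0.000

1 u = 1 mm; y_m = 187.672 − y.

[1] `<line>` line segment, #0000ff→score S406 F1776: (158.629,11.650) → (191.389,164.302)

[2] `<polygon>` regular polygon, #0000ff→score S406 F1776: (37.691,109.301) → (32.660,114.268) → (32.615,121.337) → (37.582,126.368) → (44.651,126.413) → (49.682,121.446) → (49.727,114.377) → (44.760,109.346) → (37.691,109.301) (closed)

[3] `<polygon>` regular polygon, #000000→engrave S118 F3770: (105.894,159.343) → (100.400,163.169) → (99.221,169.760) → (103.047,175.254) → (109.638,176.433) → (115.132,172.607) → (116.311,166.016) → (112.485,160.522) → (105.894,159.343) (closed)

[4] `<path>` open polyline, #008000→cut S904 F1234: (142.933,51.389) → (137.516,16.530) → (69.924,40.967) → (128.960,116.097) → (75.805,152.109)

[5] `<polyline>` open polyline, #0000ff→score S406 F1776: (52.065,144.248) → (13.410,62.681) → (65.898,108.041) → (54.141,113.212) → (97.825,54.609) → (117.415,87.713)

[6] `<path>` quadratic bezier, #0000ff→score S406 F1776: (98.453,45.367) → (101.404,62.490) → (100.921,74.523) → (97.006,81.467) → (89.657,83.321) → (78.875,80.085)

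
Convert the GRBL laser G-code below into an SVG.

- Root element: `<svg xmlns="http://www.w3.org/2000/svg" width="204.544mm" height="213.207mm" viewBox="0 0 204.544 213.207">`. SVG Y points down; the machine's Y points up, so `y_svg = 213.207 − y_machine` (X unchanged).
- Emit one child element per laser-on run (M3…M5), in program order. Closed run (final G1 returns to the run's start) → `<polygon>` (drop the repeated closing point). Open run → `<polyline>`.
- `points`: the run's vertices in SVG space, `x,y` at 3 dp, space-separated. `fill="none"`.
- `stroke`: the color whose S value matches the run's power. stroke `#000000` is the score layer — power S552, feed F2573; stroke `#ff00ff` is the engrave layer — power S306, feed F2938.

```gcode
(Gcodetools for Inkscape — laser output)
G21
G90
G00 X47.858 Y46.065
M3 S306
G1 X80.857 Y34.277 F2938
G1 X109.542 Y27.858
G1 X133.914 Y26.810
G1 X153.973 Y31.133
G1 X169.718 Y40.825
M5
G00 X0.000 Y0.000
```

<svg xmlns="http://www.w3.org/2000/svg" width="204.544mm" height="213.207mm" viewBox="0 0 204.544 213.207">
  <polyline points="47.858,167.142 80.857,178.930 109.542,185.349 133.914,186.397 153.973,182.074 169.718,172.382" fill="none" stroke="#ff00ff"/>
</svg>

y_svg = 213.207 − y_m. Every run uses S306, so all elements get stroke `#ff00ff` (engrave).

[1] open run; points: 47.858,167.142 80.857,178.930 109.542,185.349 133.914,186.397 153.973,182.074 169.718,172.382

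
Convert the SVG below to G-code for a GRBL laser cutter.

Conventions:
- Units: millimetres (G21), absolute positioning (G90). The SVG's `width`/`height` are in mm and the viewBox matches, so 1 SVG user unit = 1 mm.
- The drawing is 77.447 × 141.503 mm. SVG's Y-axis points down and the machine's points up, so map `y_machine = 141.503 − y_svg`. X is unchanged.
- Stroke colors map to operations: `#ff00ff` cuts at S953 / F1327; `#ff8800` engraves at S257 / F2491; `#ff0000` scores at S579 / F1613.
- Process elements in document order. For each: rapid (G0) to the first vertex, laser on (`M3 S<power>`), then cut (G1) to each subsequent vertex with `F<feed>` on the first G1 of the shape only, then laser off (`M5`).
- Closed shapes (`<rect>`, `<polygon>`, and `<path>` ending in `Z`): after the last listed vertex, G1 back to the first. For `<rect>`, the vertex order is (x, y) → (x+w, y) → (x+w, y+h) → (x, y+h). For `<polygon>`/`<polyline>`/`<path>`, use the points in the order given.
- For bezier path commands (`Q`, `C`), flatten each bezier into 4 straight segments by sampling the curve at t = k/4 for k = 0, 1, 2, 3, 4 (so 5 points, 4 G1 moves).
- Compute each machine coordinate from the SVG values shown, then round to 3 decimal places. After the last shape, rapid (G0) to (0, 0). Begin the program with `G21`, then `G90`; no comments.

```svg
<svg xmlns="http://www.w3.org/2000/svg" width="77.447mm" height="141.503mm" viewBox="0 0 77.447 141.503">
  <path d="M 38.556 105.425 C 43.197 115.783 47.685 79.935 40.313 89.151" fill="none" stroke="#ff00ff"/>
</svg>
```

viewBox `0 0 77.447 141.503` with mm width/height → 1 unit = 1 mm. Flip: y_m = 141.503 − y_svg.

**Shape 1** — `<path>` cubic bezier, stroke `#ff00ff` → cut (S953, F1327). Control points (SVG): P0=(38.556,105.425), P1=(43.197,115.783), P2=(47.685,79.935), P3=(40.313,89.151); sampled at t=k/4. Machine vertices: (38.556,36.078) → (41.825,35.547) → (43.939,43.787) → (43.801,52.241) → (40.313,52.352). Open path.

G21
G90
G0 X38.556 Y36.078
M3 S953
G1 X41.825 Y35.547 F1327
G1 X43.939 Y43.787
G1 X43.801 Y52.241
G1 X40.313 Y52.352
M5
G0 X0.000 Y0.000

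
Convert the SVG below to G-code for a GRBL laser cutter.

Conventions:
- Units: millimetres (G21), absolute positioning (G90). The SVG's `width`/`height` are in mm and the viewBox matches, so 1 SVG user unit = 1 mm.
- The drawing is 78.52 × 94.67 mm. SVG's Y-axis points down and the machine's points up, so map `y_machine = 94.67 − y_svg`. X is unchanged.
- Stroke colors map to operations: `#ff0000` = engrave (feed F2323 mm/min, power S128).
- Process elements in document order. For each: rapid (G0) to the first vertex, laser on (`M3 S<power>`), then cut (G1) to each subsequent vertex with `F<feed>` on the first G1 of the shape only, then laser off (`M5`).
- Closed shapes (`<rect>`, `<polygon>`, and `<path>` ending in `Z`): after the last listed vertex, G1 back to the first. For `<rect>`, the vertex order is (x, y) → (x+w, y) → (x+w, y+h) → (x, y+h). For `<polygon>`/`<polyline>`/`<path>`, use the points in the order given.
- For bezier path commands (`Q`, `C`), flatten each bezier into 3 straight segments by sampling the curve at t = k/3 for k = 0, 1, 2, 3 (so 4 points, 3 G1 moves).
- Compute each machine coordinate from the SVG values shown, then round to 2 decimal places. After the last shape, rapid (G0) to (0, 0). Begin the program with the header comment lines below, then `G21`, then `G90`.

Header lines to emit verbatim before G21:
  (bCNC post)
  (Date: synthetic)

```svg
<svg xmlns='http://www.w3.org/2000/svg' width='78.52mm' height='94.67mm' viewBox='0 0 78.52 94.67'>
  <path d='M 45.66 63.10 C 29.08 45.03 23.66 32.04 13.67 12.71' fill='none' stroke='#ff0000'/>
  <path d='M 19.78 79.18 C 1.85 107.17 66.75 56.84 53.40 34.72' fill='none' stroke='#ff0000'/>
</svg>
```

(bCNC post)
(Date: synthetic)
G21
G90
G0 X45.66 Y31.57
M3 S128
G1 X32.22 Y48.37 F2323
G1 X22.72 Y64.32
G1 X13.67 Y81.96
M5
G0 X19.78 Y15.49
M3 S128
G1 X23.49 Y9.66 F2323
G1 X46.63 Y32.37
G1 X53.40 Y59.95
M5
G0 X0.00 Y0.00

viewBox `0 0 78.52 94.67` with mm width/height → 1 unit = 1 mm. Flip: y_m = 94.67 − y_svg.

**Shape 1** — `<path>` cubic bezier, stroke `#ff0000` → engrave (S128, F2323). Control points (SVG): P0=(45.66,63.10), P1=(29.08,45.03), P2=(23.66,32.04), P3=(13.67,12.71); sampled at t=k/3. Machine vertices: (45.66,31.57) → (32.22,48.37) → (22.72,64.32) → (13.67,81.96). Open path.

**Shape 2** — `<path>` cubic bezier, stroke `#ff0000` → engrave (S128, F2323). Control points (SVG): P0=(19.78,79.18), P1=(1.85,107.17), P2=(66.75,56.84), P3=(53.40,34.72); sampled at t=k/3. Machine vertices: (19.78,15.49) → (23.49,9.66) → (46.63,32.37) → (53.40,59.95). Open path.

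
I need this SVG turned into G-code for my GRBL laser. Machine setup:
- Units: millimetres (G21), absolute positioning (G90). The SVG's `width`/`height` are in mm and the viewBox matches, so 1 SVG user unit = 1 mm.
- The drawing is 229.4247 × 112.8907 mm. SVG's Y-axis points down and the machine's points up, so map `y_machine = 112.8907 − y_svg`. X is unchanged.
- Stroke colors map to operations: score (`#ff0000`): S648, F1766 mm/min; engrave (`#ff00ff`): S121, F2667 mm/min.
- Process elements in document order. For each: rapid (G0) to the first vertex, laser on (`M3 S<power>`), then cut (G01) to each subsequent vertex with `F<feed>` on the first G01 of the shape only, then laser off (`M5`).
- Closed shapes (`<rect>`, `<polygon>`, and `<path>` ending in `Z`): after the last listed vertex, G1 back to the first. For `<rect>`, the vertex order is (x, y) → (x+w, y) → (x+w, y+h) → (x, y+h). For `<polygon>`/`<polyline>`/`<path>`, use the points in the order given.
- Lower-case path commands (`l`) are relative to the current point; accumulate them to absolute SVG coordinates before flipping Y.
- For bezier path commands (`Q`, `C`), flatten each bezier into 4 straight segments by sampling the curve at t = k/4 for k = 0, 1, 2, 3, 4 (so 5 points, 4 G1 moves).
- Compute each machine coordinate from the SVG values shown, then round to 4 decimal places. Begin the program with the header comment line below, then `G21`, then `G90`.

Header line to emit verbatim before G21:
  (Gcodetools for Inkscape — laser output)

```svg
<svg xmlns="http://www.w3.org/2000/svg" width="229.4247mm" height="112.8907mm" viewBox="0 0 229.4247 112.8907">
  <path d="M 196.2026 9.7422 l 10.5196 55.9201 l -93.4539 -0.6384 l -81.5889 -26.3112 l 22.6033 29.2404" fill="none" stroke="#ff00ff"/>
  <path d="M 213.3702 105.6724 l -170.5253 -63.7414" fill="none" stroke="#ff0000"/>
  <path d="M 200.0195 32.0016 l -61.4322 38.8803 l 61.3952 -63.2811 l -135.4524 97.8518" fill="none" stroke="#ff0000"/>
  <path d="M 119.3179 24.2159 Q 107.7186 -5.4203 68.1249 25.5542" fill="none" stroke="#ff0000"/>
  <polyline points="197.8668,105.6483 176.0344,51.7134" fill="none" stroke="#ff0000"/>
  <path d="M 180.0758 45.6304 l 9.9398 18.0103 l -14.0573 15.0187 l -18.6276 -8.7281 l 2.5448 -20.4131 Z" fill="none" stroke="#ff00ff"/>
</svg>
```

Since the viewBox matches the mm dimensions, user units are millimetres directly. The only transform is the Y-flip y_m = 112.8907 − y_svg.

Shape 1 is a open polyline drawn with `<path>`. Its stroke #ff00ff means engrave at S121, F2667. After flipping Y the toolpath is (196.2026,103.1485) → (206.7222,47.2284) → (113.2683,47.8668) → (31.6794,74.1780) → (54.2827,44.9376).

Shape 2 is a line segment drawn with `<path>`. Its stroke #ff0000 means score at S648, F1766. After flipping Y the toolpath is (213.3702,7.2183) → (42.8449,70.9597).

Shape 3 is a open polyline drawn with `<path>`. Its stroke #ff0000 means score at S648, F1766. After flipping Y the toolpath is (200.0195,80.8891) → (138.5873,42.0088) → (199.9825,105.2899) → (64.5301,7.4381).

Shape 4 is a quadratic bezier drawn with `<path>`. Its stroke #ff0000 means score at S648, F1766. After flipping Y the toolpath is (119.3179,88.6748) → (111.7686,99.7047) → (100.7200,103.1583) → (86.1721,99.0356) → (68.1249,87.3365).

Shape 5 is a line segment drawn with `<polyline>`. Its stroke #ff0000 means score at S648, F1766. After flipping Y the toolpath is (197.8668,7.2424) → (176.0344,61.1773).

Shape 6 is a regular polygon drawn with `<path>`. Its stroke #ff00ff means engrave at S121, F2667. After flipping Y the toolpath is (180.0758,67.2603) → (190.0156,49.2500) → (175.9583,34.2313) → (157.3307,42.9594) → (159.8755,63.3725) → (180.0758,67.2603), returning to the start.

(Gcodetools for Inkscape — laser output)
G21
G90
G0 X196.2026 Y103.1485
M3 S121
G01 X206.7222 Y47.2284 F2667
G01 X113.2683 Y47.8668
G01 X31.6794 Y74.1780
G01 X54.2827 Y44.9376
M5
G0 X213.3702 Y7.2183
M3 S648
G01 X42.8449 Y70.9597 F1766
M5
G0 X200.0195 Y80.8891
M3 S648
G01 X138.5873 Y42.0088 F1766
G01 X199.9825 Y105.2899
G01 X64.5301 Y7.4381
M5
G0 X119.3179 Y88.6748
M3 S648
G01 X111.7686 Y99.7047 F1766
G01 X100.7200 Y103.1583
G01 X86.1721 Y99.0356
G01 X68.1249 Y87.3365
M5
G0 X197.8668 Y7.2424
M3 S648
G01 X176.0344 Y61.1773 F1766
M5
G0 X180.0758 Y67.2603
M3 S121
G01 X190.0156 Y49.2500 F2667
G01 X175.9583 Y34.2313
G01 X157.3307 Y42.9594
G01 X159.8755 Y63.3725
G01 X180.0758 Y67.2603
M5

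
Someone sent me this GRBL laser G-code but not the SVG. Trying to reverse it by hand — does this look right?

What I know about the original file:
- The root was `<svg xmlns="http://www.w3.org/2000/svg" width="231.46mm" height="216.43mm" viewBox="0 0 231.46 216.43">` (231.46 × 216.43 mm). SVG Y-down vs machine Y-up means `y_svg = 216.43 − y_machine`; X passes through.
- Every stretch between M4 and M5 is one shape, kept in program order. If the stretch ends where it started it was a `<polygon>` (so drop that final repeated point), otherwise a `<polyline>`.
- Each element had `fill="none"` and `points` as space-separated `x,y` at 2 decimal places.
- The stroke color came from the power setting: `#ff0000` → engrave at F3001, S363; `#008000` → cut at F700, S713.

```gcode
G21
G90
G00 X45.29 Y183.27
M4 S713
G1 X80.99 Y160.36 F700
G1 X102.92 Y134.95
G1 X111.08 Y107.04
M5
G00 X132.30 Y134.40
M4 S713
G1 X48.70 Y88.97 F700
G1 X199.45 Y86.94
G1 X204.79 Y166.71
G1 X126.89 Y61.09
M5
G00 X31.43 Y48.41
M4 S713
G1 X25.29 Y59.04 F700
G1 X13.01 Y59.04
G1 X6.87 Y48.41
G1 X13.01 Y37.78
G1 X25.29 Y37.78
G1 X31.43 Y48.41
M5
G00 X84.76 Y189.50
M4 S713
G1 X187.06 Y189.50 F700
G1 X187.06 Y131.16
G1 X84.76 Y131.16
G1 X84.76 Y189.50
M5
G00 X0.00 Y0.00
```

<svg xmlns="http://www.w3.org/2000/svg" width="231.46mm" height="216.43mm" viewBox="0 0 231.46 216.43">
  <polyline points="45.29,33.16 80.99,56.07 102.92,81.48 111.08,109.39" fill="none" stroke="#008000"/>
  <polyline points="132.30,82.03 48.70,127.46 199.45,129.49 204.79,49.72 126.89,155.34" fill="none" stroke="#008000"/>
  <polygon points="31.43,168.02 25.29,157.39 13.01,157.39 6.87,168.02 13.01,178.65 25.29,178.65" fill="none" stroke="#008000"/>
  <polygon points="84.76,26.93 187.06,26.93 187.06,85.27 84.76,85.27" fill="none" stroke="#008000"/>
</svg>

Each laser-on run becomes one SVG element. Flip Y back into SVG space with y_svg = 216.43 − y_machine. Every run uses S713, so all elements get stroke `#008000` (cut).

Run 1: The run is open, so emit a `<polyline>` with points (Y-flipped): 45.29,33.16 80.99,56.07 102.92,81.48 111.08,109.39.

Run 2: The run is open, so emit a `<polyline>` with points (Y-flipped): 132.30,82.03 48.70,127.46 199.45,129.49 204.79,49.72 126.89,155.34.

Run 3: The run returns to its start, so emit a `<polygon>` with points (Y-flipped): 31.43,168.02 25.29,157.39 13.01,157.39 6.87,168.02 13.01,178.65 25.29,178.65.

Run 4: The run returns to its start, so emit a `<polygon>` with points (Y-flipped): 84.76,26.93 187.06,26.93 187.06,85.27 84.76,85.27.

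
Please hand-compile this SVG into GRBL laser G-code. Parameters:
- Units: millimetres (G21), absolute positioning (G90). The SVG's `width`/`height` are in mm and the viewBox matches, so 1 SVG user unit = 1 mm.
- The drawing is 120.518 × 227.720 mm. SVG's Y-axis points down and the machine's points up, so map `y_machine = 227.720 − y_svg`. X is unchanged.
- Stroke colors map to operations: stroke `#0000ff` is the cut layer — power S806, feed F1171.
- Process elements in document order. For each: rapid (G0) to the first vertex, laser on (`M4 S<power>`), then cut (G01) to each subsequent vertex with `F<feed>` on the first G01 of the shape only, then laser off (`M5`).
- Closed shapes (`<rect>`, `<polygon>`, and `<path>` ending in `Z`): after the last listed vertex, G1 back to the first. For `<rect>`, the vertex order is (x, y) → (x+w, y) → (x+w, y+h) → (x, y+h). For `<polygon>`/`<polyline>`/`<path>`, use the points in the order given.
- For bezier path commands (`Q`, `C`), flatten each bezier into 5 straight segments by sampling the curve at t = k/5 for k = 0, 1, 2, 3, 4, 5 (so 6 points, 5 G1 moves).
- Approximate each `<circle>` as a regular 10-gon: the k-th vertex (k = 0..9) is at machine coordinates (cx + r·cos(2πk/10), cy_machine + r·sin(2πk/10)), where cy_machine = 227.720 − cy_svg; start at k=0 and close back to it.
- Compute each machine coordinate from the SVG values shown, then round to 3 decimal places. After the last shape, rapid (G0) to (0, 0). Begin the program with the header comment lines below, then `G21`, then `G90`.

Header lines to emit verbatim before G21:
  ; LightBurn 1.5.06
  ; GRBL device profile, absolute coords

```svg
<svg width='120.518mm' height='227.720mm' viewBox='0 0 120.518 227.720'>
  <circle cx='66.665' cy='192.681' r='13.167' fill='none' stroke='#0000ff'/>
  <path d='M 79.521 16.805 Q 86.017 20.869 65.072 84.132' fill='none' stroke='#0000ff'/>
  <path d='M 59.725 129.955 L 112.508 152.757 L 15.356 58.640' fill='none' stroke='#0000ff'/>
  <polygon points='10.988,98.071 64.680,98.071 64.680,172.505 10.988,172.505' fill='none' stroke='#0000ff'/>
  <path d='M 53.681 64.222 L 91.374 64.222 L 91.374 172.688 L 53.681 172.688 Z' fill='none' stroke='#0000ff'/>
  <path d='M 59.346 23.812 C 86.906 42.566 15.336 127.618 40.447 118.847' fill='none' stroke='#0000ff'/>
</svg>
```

1 u = 1 mm; y_m = 227.720 − y.

[1] `<circle>` circle, #0000ff→cut S806 F1171: (79.832,35.039) → (77.317,42.778) → (70.734,47.562) → (62.596,47.562) → (56.013,42.778) → (53.498,35.039) → (56.013,27.300) → (62.596,22.516) → (70.734,22.516) → (77.317,27.300) → (79.832,35.039) (closed)

[2] `<path>` quadratic bezier, #0000ff→cut S806 F1171: (79.521,210.915) → (81.022,206.921) → (80.327,198.192) → (77.437,184.727) → (72.352,166.525) → (65.072,143.588)

[3] `<path>` open polyline, #0000ff→cut S806 F1171: (59.725,97.765) → (112.508,74.963) → (15.356,169.080)

[4] `<polygon>` rectangle, #0000ff→cut S806 F1171: (10.988,129.649) → (64.680,129.649) → (64.680,55.215) → (10.988,55.215) → (10.988,129.649) (closed)

[5] `<path>` rectangle, #0000ff→cut S806 F1171: (53.681,163.498) → (91.374,163.498) → (91.374,55.032) → (53.681,55.032) → (53.681,163.498) (closed)

[6] `<path>` cubic bezier, #0000ff→cut S806 F1171: (59.346,203.908) → (65.553,185.981) → (57.368,159.828) → (44.189,133.135) → (35.416,113.588) → (40.447,108.873)

; LightBurn 1.5.06
; GRBL device profile, absolute coords
G21
G90
G0 X79.832 Y35.039
M4 S806
G01 X77.317 Y42.778 F1171
G01 X70.734 Y47.562
G01 X62.596 Y47.562
G01 X56.013 Y42.778
G01 X53.498 Y35.039
G01 X56.013 Y27.300
G01 X62.596 Y22.516
G01 X70.734 Y22.516
G01 X77.317 Y27.300
G01 X79.832 Y35.039
M5
G0 X79.521 Y210.915
M4 S806
G01 X81.022 Y206.921 F1171
G01 X80.327 Y198.192
G01 X77.437 Y184.727
G01 X72.352 Y166.525
G01 X65.072 Y143.588
M5
G0 X59.725 Y97.765
M4 S806
G01 X112.508 Y74.963 F1171
G01 X15.356 Y169.080
M5
G0 X10.988 Y129.649
M4 S806
G01 X64.680 Y129.649 F1171
G01 X64.680 Y55.215
G01 X10.988 Y55.215
G01 X10.988 Y129.649
M5
G0 X53.681 Y163.498
M4 S806
G01 X91.374 Y163.498 F1171
G01 X91.374 Y55.032
G01 X53.681 Y55.032
G01 X53.681 Y163.498
M5
G0 X59.346 Y203.908
M4 S806
G01 X65.553 Y185.981 F1171
G01 X57.368 Y159.828
G01 X44.189 Y133.135
G01 X35.416 Y113.588
G01 X40.447 Y108.873
M5
G0 X0.000 Y0.000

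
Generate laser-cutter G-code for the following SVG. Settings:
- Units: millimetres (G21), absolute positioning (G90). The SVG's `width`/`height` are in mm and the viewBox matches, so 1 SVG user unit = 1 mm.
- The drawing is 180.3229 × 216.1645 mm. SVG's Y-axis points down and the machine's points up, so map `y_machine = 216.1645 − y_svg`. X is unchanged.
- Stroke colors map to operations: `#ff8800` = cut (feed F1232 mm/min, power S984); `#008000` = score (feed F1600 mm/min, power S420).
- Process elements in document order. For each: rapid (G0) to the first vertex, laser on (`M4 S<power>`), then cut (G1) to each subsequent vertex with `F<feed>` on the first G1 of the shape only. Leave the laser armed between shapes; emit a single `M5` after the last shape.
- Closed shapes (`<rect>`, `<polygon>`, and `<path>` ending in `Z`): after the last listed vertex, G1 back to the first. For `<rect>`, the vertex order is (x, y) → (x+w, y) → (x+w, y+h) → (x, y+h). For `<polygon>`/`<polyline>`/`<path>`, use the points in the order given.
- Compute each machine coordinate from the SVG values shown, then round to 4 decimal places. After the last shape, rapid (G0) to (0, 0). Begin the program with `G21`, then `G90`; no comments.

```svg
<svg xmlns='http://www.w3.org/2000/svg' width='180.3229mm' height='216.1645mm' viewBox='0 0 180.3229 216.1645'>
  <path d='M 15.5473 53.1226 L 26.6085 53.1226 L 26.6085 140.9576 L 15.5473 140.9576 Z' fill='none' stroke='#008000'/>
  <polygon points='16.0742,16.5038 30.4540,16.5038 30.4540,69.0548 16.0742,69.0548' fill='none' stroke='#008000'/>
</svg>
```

Since the viewBox matches the mm dimensions, user units are millimetres directly. The only transform is the Y-flip y_m = 216.1645 − y_svg.

Shape 1 is a rectangle drawn with `<path>`. Its stroke #008000 means score at S420, F1600. After flipping Y the toolpath is (15.5473,163.0419) → (26.6085,163.0419) → (26.6085,75.2069) → (15.5473,75.2069) → (15.5473,163.0419), returning to the start.

Shape 2 is a rectangle drawn with `<polygon>`. Its stroke #008000 means score at S420, F1600. After flipping Y the toolpath is (16.0742,199.6607) → (30.4540,199.6607) → (30.4540,147.1097) → (16.0742,147.1097) → (16.0742,199.6607), returning to the start.

G21
G90
G0 X15.5473 Y163.0419
M4 S420
G1 X26.6085 Y163.0419 F1600
G1 X26.6085 Y75.2069
G1 X15.5473 Y75.2069
G1 X15.5473 Y163.0419
G0 X16.0742 Y199.6607
M4 S420
G1 X30.4540 Y199.6607 F1600
G1 X30.4540 Y147.1097
G1 X16.0742 Y147.1097
G1 X16.0742 Y199.6607
M5
G0 X0.0000 Y0.0000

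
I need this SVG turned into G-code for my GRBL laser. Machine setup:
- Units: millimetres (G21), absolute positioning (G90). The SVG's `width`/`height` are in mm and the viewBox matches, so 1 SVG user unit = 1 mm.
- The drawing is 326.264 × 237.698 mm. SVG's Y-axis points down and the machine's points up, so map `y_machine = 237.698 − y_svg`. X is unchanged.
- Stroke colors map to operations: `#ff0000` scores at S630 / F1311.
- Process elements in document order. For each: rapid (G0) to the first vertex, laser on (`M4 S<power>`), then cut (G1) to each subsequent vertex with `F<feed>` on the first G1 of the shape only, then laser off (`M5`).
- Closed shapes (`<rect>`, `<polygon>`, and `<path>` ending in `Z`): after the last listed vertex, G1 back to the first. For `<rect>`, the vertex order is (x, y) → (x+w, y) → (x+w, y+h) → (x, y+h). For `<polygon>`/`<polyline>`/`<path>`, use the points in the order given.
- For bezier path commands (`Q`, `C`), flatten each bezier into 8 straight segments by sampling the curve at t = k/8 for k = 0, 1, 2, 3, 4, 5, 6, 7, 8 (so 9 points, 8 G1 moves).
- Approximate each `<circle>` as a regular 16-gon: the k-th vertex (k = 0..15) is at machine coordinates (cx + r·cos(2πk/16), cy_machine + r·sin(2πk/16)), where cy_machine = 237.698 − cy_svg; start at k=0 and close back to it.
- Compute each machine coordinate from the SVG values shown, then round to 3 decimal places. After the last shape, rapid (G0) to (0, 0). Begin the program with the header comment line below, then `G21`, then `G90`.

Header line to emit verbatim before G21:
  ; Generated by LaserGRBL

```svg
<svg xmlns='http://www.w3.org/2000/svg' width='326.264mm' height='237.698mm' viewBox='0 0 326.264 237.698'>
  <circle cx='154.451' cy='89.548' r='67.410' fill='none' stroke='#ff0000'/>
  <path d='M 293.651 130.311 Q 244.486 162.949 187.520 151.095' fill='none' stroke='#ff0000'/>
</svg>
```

1 u = 1 mm; y_m = 237.698 − y.

[1] `<circle>` circle, #ff0000→score S630 F1311: (221.861,148.150) → (216.730,173.947) → (202.117,195.816) → (180.248,210.429) → (154.451,215.560) → (128.654,210.429) → (106.785,195.816) → (92.172,173.947) → (87.041,148.150) → (92.172,122.353) → (106.785,100.484) → (128.654,85.871) → (154.451,80.740) → (180.248,85.871) → (202.117,100.484) → (216.730,122.353) → (221.861,148.150) (closed)

[2] `<path>` quadratic bezier, #ff0000→score S630 F1311: (293.651,107.387) → (281.238,99.923) → (268.581,93.849) → (255.680,89.165) → (242.536,85.872) → (229.147,83.969) → (215.515,83.457) → (201.640,84.335) → (187.520,86.603)

; Generated by LaserGRBL
G21
G90
G0 X221.861 Y148.150
M4 S630
G1 X216.730 Y173.947 F1311
G1 X202.117 Y195.816
G1 X180.248 Y210.429
G1 X154.451 Y215.560
G1 X128.654 Y210.429
G1 X106.785 Y195.816
G1 X92.172 Y173.947
G1 X87.041 Y148.150
G1 X92.172 Y122.353
G1 X106.785 Y100.484
G1 X128.654 Y85.871
G1 X154.451 Y80.740
G1 X180.248 Y85.871
G1 X202.117 Y100.484
G1 X216.730 Y122.353
G1 X221.861 Y148.150
M5
G0 X293.651 Y107.387
M4 S630
G1 X281.238 Y99.923 F1311
G1 X268.581 Y93.849
G1 X255.680 Y89.165
G1 X242.536 Y85.872
G1 X229.147 Y83.969
G1 X215.515 Y83.457
G1 X201.640 Y84.335
G1 X187.520 Y86.603
M5
G0 X0.000 Y0.000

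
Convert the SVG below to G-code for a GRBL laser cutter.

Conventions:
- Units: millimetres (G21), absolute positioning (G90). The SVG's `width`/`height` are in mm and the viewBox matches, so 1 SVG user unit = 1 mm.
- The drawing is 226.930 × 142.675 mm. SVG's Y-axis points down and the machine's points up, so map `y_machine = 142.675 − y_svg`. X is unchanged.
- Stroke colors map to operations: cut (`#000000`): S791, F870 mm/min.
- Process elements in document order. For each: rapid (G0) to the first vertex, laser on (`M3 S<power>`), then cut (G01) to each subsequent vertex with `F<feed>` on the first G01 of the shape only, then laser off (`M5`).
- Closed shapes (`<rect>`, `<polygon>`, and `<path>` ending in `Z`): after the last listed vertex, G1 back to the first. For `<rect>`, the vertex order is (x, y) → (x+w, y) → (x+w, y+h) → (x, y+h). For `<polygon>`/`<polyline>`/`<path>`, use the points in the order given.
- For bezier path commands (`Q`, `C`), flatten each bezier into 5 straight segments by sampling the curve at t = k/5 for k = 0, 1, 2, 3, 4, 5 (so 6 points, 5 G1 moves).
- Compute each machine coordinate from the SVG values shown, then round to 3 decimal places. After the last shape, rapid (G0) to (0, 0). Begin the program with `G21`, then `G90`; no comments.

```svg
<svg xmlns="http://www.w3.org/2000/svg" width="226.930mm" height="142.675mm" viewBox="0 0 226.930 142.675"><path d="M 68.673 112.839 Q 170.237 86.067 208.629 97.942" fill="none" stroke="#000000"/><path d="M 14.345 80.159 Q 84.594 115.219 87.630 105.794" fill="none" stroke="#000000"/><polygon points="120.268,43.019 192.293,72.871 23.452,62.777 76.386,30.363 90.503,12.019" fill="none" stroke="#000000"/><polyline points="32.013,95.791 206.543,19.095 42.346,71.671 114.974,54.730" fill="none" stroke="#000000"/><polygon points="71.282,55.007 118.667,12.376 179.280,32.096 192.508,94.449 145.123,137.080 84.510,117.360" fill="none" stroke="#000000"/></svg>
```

Since the viewBox matches the mm dimensions, user units are millimetres directly. The only transform is the Y-flip y_m = 142.675 − y_svg.

Shape 1 is a quadratic bezier drawn with `<path>`. Its stroke #000000 means cut at S791, F870. After flipping Y the toolpath is (68.673,29.836) → (106.772,38.999) → (139.817,45.070) → (167.808,48.049) → (190.745,47.937) → (208.629,44.733).

Shape 2 is a quadratic bezier drawn with `<path>`. Its stroke #000000 means cut at S791, F870. After flipping Y the toolpath is (14.345,62.516) → (39.756,50.271) → (59.790,41.586) → (74.447,36.459) → (83.727,34.890) → (87.630,36.881).

Shape 3 is a closed polygon drawn with `<polygon>`. Its stroke #000000 means cut at S791, F870. After flipping Y the toolpath is (120.268,99.656) → (192.293,69.804) → (23.452,79.898) → (76.386,112.312) → (90.503,130.656) → (120.268,99.656), returning to the start.

Shape 4 is a open polyline drawn with `<polyline>`. Its stroke #000000 means cut at S791, F870. After flipping Y the toolpath is (32.013,46.884) → (206.543,123.580) → (42.346,71.004) → (114.974,87.945).

Shape 5 is a regular polygon drawn with `<polygon>`. Its stroke #000000 means cut at S791, F870. After flipping Y the toolpath is (71.282,87.668) → (118.667,130.299) → (179.280,110.579) → (192.508,48.226) → (145.123,5.595) → (84.510,25.315) → (71.282,87.668), returning to the start.

G21
G90
G0 X68.673 Y29.836
M3 S791
G01 X106.772 Y38.999 F870
G01 X139.817 Y45.070
G01 X167.808 Y48.049
G01 X190.745 Y47.937
G01 X208.629 Y44.733
M5
G0 X14.345 Y62.516
M3 S791
G01 X39.756 Y50.271 F870
G01 X59.790 Y41.586
G01 X74.447 Y36.459
G01 X83.727 Y34.890
G01 X87.630 Y36.881
M5
G0 X120.268 Y99.656
M3 S791
G01 X192.293 Y69.804 F870
G01 X23.452 Y79.898
G01 X76.386 Y112.312
G01 X90.503 Y130.656
G01 X120.268 Y99.656
M5
G0 X32.013 Y46.884
M3 S791
G01 X206.543 Y123.580 F870
G01 X42.346 Y71.004
G01 X114.974 Y87.945
M5
G0 X71.282 Y87.668
M3 S791
G01 X118.667 Y130.299 F870
G01 X179.280 Y110.579
G01 X192.508 Y48.226
G01 X145.123 Y5.595
G01 X84.510 Y25.315
G01 X71.282 Y87.668
M5
G0 X0.000 Y0.000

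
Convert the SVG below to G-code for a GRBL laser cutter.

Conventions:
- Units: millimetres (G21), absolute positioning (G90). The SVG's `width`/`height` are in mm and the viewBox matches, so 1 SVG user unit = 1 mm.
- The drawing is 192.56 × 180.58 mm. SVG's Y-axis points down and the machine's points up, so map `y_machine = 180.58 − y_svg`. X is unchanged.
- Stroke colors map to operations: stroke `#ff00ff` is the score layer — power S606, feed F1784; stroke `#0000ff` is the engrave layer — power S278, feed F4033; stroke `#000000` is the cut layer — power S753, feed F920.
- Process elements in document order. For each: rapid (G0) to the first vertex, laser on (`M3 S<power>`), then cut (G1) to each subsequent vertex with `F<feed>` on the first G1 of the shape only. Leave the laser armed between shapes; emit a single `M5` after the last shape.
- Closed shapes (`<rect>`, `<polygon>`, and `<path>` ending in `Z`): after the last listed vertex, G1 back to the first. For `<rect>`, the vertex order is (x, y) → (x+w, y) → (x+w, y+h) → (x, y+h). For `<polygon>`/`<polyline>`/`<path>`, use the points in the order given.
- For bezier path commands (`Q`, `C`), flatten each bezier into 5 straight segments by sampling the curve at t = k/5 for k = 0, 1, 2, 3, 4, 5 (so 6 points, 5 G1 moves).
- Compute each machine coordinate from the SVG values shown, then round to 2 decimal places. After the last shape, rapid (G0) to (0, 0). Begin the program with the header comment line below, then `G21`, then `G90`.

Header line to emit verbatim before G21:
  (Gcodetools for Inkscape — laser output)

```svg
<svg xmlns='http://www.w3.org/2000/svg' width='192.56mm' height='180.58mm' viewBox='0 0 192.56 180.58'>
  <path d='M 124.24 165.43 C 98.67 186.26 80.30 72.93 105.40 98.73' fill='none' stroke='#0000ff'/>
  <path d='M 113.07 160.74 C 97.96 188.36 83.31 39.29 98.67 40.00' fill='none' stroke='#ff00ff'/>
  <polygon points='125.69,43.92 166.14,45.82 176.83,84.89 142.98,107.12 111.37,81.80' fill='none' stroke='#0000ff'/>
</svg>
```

(Gcodetools for Inkscape — laser output)
G21
G90
G0 X124.24 Y15.15
M3 S278
G1 X110.05 Y16.56 F4033
G1 X99.33 Y37.06
G1 X93.82 Y63.52
G1 X95.27 Y82.82
G1 X105.40 Y81.85
G0 X113.07 Y19.84
M3 S606
G1 X104.30 Y21.86 F1784
G1 X97.05 Y50.61
G1 X92.75 Y90.43
G1 X92.82 Y125.64
G1 X98.67 Y140.58
G0 X125.69 Y136.66
M3 S278
G1 X166.14 Y134.76 F4033
G1 X176.83 Y95.69
G1 X142.98 Y73.46
G1 X111.37 Y98.78
G1 X125.69 Y136.66
M5
G0 X0.00 Y0.00

1 u = 1 mm; y_m = 180.58 − y.

[1] `<path>` cubic bezier, #0000ff→engrave S278 F4033: (124.24,15.15) → (110.05,16.56) → (99.33,37.06) → (93.82,63.52) → (95.27,82.82) → (105.40,81.85)

[2] `<path>` cubic bezier, #ff00ff→score S606 F1784: (113.07,19.84) → (104.30,21.86) → (97.05,50.61) → (92.75,90.43) → (92.82,125.64) → (98.67,140.58)

[3] `<polygon>` regular polygon, #0000ff→engrave S278 F4033: (125.69,136.66) → (166.14,134.76) → (176.83,95.69) → (142.98,73.46) → (111.37,98.78) → (125.69,136.66) (closed)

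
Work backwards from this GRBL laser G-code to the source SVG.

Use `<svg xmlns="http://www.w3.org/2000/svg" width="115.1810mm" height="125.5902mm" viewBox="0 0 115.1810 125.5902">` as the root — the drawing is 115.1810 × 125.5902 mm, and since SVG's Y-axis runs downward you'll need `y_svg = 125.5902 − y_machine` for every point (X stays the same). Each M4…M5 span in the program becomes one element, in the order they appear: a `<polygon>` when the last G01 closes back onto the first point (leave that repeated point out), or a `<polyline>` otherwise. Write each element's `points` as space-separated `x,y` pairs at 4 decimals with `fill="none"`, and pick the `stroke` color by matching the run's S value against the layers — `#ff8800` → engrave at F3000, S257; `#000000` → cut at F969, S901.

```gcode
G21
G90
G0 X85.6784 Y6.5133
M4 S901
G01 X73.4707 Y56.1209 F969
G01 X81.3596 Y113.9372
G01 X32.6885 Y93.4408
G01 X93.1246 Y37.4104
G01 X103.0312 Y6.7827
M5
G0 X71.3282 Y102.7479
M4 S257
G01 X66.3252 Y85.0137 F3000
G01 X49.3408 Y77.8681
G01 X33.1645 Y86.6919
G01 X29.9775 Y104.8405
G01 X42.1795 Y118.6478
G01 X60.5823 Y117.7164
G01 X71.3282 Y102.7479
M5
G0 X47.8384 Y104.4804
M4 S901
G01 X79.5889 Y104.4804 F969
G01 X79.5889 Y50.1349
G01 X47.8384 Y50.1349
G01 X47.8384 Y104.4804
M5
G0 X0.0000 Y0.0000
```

y_svg = 125.5902 − y_m.

[1] S901→`#000000` (cut); open run; points: 85.6784,119.0769 73.4707,69.4693 81.3596,11.6530 32.6885,32.1494 93.1246,88.1798 103.0312,118.8075

[2] S257→`#ff8800` (engrave); closed run; points: 71.3282,22.8423 66.3252,40.5765 49.3408,47.7221 33.1645,38.8983 29.9775,20.7497 42.1795,6.9424 60.5823,7.8738

[3] S901→`#000000` (cut); closed run; points: 47.8384,21.1098 79.5889,21.1098 79.5889,75.4553 47.8384,75.4553

<svg xmlns="http://www.w3.org/2000/svg" width="115.1810mm" height="125.5902mm" viewBox="0 0 115.1810 125.5902">
  <polyline points="85.6784,119.0769 73.4707,69.4693 81.3596,11.6530 32.6885,32.1494 93.1246,88.1798 103.0312,118.8075" fill="none" stroke="#000000"/>
  <polygon points="71.3282,22.8423 66.3252,40.5765 49.3408,47.7221 33.1645,38.8983 29.9775,20.7497 42.1795,6.9424 60.5823,7.8738" fill="none" stroke="#ff8800"/>
  <polygon points="47.8384,21.1098 79.5889,21.1098 79.5889,75.4553 47.8384,75.4553" fill="none" stroke="#000000"/>
</svg>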